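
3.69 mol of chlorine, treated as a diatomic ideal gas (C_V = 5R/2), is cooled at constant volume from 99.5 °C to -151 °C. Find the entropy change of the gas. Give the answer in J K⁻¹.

ΔS = -85.5 J/K

In kelvin: T₁ = 372.65 K, T₂ = 122.15 K. At constant volume, ΔS = nC_V ln(T₂/T₁) with C_V = 5R/2 = 20.79 J mol⁻¹ K⁻¹.
ΔS = 3.69 × 20.79 × ln(122.15/372.65) = -85.5 J/K.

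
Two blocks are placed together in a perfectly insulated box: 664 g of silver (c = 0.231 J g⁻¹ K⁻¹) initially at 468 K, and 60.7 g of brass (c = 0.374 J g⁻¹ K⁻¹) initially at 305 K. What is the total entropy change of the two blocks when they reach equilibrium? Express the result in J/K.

ΔS_total = 1.63 J/K

Energy balance: T_f = (m₁c₁T₁ + m₂c₂T₂)/(m₁c₁ + m₂c₂) = 446.99 K.
ΔS₁ = m₁c₁ ln(T_f/T₁) = 153.384 × ln(446.99/468) = -7.047 J/K.
ΔS₂ = m₂c₂ ln(T_f/T₂) = 22.7018 × ln(446.99/305) = 8.677 J/K.
ΔS_total = -7.047 + 8.677 = 1.63 J/K.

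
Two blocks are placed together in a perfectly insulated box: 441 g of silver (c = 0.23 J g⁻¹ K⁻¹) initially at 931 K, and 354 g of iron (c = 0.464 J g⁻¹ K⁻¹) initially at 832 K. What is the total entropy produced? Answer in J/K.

Energy balance: T_f = (m₁c₁T₁ + m₂c₂T₂)/(m₁c₁ + m₂c₂) = 869.79 K.
ΔS₁ = m₁c₁ ln(T_f/T₁) = 101.43 × ln(869.79/931) = -6.897 J/K.
ΔS₂ = m₂c₂ ln(T_f/T₂) = 164.256 × ln(869.79/832) = 7.297 J/K.
ΔS_total = -6.897 + 7.297 = 0.4 J/K.

ΔS_total = 0.4 J/K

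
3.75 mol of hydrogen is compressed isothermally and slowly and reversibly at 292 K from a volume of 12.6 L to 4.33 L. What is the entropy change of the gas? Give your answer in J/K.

For an isothermal ideal gas ΔS_gas = nR ln(V₂/V₁) = 3.75 × 8.314 × ln(4.33/12.6) = -33.3 J/K.

ΔS_gas = -33.3 J/K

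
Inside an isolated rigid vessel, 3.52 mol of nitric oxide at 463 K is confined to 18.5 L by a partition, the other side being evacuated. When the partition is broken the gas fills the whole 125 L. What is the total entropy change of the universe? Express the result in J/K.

ΔS_universe = 55.9 J/K

No heat is exchanged and no work is done, so the ideal-gas temperature stays constant.
Entropy is a state function; using a reversible isothermal path, ΔS_gas = nR ln(V₂/V₁) = 3.52 × 8.314 × ln(125/18.5) = 55.9 J/K.
The insulated surroundings exchange no heat, so ΔS_surr = 0 and ΔS_universe = ΔS_gas.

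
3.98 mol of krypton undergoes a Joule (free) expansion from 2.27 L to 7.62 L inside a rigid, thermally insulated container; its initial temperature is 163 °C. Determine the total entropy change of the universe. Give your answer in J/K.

For an ideal gas in free expansion Q = 0 and W = 0, so T is unchanged.
Entropy is a state function; using a reversible isothermal path, ΔS_gas = nR ln(V₂/V₁) = 3.98 × 8.314 × ln(7.62/2.27) = 40.1 J/K.
The insulated surroundings exchange no heat, so ΔS_surr = 0 and ΔS_universe = ΔS_gas.

ΔS_universe = 40.1 J/K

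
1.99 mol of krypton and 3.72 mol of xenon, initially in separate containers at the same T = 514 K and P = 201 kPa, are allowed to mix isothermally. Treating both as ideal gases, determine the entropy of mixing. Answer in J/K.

Mole fractions: x_A = 1.99/5.71 = 0.349, x_B = 0.651.
ΔS_mix = −R(n_A ln x_A + n_B ln x_B) = −8.314 × (1.99 ln 0.349 + 3.72 ln 0.651) = 30.7 J/K.

ΔS_mix = 30.7 J/K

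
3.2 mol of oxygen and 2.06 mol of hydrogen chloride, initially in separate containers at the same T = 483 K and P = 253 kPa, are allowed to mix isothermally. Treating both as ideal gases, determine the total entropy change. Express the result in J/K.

Mole fractions: x_A = 3.2/5.26 = 0.608, x_B = 0.392.
ΔS_mix = −R(n_A ln x_A + n_B ln x_B) = −8.314 × (3.2 ln 0.608 + 2.06 ln 0.392) = 29.3 J/K.

ΔS_mix = 29.3 J/K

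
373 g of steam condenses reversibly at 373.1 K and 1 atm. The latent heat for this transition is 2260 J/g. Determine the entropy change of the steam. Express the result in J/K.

ΔS = -2260 J/K

Heat released by the substance: Q = −mL = −373 × 2260 = −842980 J.
At constant T, ΔS = Q_rev/T = −842980 / 373.1 = -2260 J/K.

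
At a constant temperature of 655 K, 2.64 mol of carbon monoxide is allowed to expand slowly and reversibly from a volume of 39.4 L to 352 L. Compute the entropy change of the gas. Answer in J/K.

ΔS_gas = 48.1 J/K

For an isothermal ideal gas ΔS_gas = nR ln(V₂/V₁) = 2.64 × 8.314 × ln(352/39.4) = 48.1 J/K.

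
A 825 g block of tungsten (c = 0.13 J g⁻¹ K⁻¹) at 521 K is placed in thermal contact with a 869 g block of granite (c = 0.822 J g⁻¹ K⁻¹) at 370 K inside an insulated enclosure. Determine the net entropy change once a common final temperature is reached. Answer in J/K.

Energy balance: T_f = (m₁c₁T₁ + m₂c₂T₂)/(m₁c₁ + m₂c₂) = 389.71 K.
ΔS₁ = m₁c₁ ln(T_f/T₁) = 107.25 × ln(389.71/521) = -31.14 J/K.
ΔS₂ = m₂c₂ ln(T_f/T₂) = 714.318 × ln(389.71/370) = 37.08 J/K.
ΔS_total = -31.14 + 37.08 = 5.94 J/K.

ΔS_total = 5.94 J/K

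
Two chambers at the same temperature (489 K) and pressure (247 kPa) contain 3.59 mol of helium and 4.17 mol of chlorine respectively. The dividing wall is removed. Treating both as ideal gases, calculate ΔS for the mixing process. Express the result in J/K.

ΔS_mix = 44.5 J/K

Mole fractions: x_A = 3.59/7.76 = 0.463, x_B = 0.537.
ΔS_mix = −R(n_A ln x_A + n_B ln x_B) = −8.314 × (3.59 ln 0.463 + 4.17 ln 0.537) = 44.5 J/K.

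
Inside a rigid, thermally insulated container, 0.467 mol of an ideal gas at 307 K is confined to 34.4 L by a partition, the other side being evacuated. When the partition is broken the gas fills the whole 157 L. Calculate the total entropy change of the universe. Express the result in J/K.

ΔS_universe = 5.89 J/K

No heat is exchanged and no work is done, so the ideal-gas temperature stays constant.
Entropy is a state function; using a reversible isothermal path, ΔS_gas = nR ln(V₂/V₁) = 0.467 × 8.314 × ln(157/34.4) = 5.89 J/K.
The insulated surroundings exchange no heat, so ΔS_surr = 0 and ΔS_universe = ΔS_gas.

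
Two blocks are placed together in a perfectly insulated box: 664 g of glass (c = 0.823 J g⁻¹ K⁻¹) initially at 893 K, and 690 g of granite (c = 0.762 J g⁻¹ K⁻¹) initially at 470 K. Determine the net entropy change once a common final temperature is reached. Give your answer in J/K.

ΔS_total = 54.1 J/K

Energy balance: T_f = (m₁c₁T₁ + m₂c₂T₂)/(m₁c₁ + m₂c₂) = 685.58 K.
ΔS₁ = m₁c₁ ln(T_f/T₁) = 546.472 × ln(685.58/893) = -144.4 J/K.
ΔS₂ = m₂c₂ ln(T_f/T₂) = 525.78 × ln(685.58/470) = 198.5 J/K.
ΔS_total = -144.4 + 198.5 = 54.1 J/K.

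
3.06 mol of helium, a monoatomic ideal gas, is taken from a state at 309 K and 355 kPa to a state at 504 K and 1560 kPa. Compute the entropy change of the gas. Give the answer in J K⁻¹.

ΔS = nC_p ln(T₂/T₁) − nR ln(P₂/P₁), with C_p = 5R/2 = 20.79 J mol⁻¹ K⁻¹ for a monoatomic ideal gas.
ΔS = 3.06 × [20.79 × ln(504/309) − 8.314 × ln(1560/355)] = -6.54 J/K.

ΔS = -6.54 J/K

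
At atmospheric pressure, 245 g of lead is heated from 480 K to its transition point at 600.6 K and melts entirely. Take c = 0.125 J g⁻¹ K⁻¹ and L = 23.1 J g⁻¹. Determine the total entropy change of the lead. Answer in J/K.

ΔS = 16.3 J/K

Warming step: ΔS₁ = m c ln(T_tr/T_i) = 245 × 0.125 × ln(600.6/480) = 6.864 J/K.
Phase change: ΔS₂ = +mL/T_tr = 245 × 23.1 / 600.6 = 9.423 J/K.
ΔS_total = (6.864) + (9.423) = 16.3 J/K.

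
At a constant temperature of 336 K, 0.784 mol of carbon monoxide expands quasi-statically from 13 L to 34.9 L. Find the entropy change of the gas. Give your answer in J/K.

ΔS_gas = 6.44 J/K

For an isothermal ideal gas ΔS_gas = nR ln(V₂/V₁) = 0.784 × 8.314 × ln(34.9/13) = 6.44 J/K.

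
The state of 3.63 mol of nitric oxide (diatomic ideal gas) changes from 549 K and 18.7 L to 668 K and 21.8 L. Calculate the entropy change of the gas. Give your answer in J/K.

ΔS = 19.4 J/K

Entropy is a state function: ΔS = nC_V ln(T₂/T₁) + nR ln(V₂/V₁), with C_V = 5R/2 = 20.79 J mol⁻¹ K⁻¹ for a diatomic ideal gas.
ΔS = 3.63 × [20.79 × ln(668/549) + 8.314 × ln(21.8/18.7)] = 19.4 J/K.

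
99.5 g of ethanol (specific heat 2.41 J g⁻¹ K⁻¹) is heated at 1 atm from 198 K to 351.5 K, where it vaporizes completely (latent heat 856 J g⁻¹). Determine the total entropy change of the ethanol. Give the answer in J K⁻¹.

ΔS = 380 J/K

Warming step: ΔS₁ = m c ln(T_tr/T_i) = 99.5 × 2.41 × ln(351.5/198) = 137.6 J/K.
Phase change: ΔS₂ = +mL/T_tr = 99.5 × 856 / 351.5 = 242.3 J/K.
ΔS_total = (137.6) + (242.3) = 380 J/K.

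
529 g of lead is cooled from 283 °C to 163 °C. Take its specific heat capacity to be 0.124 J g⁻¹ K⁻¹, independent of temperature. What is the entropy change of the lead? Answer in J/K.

In kelvin: T₁ = 556.15 K, T₂ = 436.15 K. ΔS = ∫dQ_rev/T = m c ln(T₂/T₁) = 529 × 0.124 × ln(436.15/556.15) = -15.9 J/K.

ΔS = -15.9 J/K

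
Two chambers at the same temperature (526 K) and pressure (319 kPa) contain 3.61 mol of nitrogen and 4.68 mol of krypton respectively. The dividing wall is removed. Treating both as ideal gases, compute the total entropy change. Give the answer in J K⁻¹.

ΔS_mix = 47.2 J/K

Mole fractions: x_A = 3.61/8.29 = 0.435, x_B = 0.565.
ΔS_mix = −R(n_A ln x_A + n_B ln x_B) = −8.314 × (3.61 ln 0.435 + 4.68 ln 0.565) = 47.2 J/K.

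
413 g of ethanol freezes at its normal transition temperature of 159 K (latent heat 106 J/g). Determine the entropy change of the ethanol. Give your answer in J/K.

ΔS = -275 J/K

Heat released by the substance: Q = −mL = −413 × 106 = −43778 J.
At constant T, ΔS = Q_rev/T = −43778 / 159 = -275 J/K.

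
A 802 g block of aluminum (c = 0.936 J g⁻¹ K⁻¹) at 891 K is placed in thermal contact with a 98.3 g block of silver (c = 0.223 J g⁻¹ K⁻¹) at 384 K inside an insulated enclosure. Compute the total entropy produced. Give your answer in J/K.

Energy balance: T_f = (m₁c₁T₁ + m₂c₂T₂)/(m₁c₁ + m₂c₂) = 876.61 K.
ΔS₁ = m₁c₁ ln(T_f/T₁) = 750.672 × ln(876.61/891) = -12.218 J/K.
ΔS₂ = m₂c₂ ln(T_f/T₂) = 21.9209 × ln(876.61/384) = 18.094 J/K.
ΔS_total = -12.218 + 18.094 = 5.88 J/K.

ΔS_total = 5.88 J/K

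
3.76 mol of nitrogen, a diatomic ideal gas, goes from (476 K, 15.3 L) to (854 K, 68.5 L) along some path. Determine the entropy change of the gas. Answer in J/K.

ΔS = 92.5 J/K

Entropy is a state function: ΔS = nC_V ln(T₂/T₁) + nR ln(V₂/V₁), with C_V = 5R/2 = 20.79 J mol⁻¹ K⁻¹ for a diatomic ideal gas.
ΔS = 3.76 × [20.79 × ln(854/476) + 8.314 × ln(68.5/15.3)] = 92.5 J/K.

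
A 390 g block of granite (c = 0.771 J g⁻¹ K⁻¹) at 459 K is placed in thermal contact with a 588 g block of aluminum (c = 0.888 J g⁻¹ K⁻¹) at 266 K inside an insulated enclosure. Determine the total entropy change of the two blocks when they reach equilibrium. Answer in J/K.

Energy balance: T_f = (m₁c₁T₁ + m₂c₂T₂)/(m₁c₁ + m₂c₂) = 336.53 K.
ΔS₁ = m₁c₁ ln(T_f/T₁) = 300.69 × ln(336.53/459) = -93.32 J/K.
ΔS₂ = m₂c₂ ln(T_f/T₂) = 522.144 × ln(336.53/266) = 122.8 J/K.
ΔS_total = -93.32 + 122.8 = 29.5 J/K.

ΔS_total = 29.5 J/K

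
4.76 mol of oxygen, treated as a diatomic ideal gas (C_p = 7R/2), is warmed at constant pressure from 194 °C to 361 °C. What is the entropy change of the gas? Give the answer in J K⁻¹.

ΔS = 42.3 J/K

In kelvin: T₁ = 467.15 K, T₂ = 634.15 K. At constant pressure, ΔS = nC_p ln(T₂/T₁) with C_p = 7R/2 = 29.1 J mol⁻¹ K⁻¹.
ΔS = 4.76 × 29.1 × ln(634.15/467.15) = 42.3 J/K.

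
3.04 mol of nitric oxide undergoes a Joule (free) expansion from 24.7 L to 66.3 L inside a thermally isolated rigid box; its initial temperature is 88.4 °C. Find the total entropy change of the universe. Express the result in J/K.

For an ideal gas in free expansion Q = 0 and W = 0, so T is unchanged.
Entropy is a state function; using a reversible isothermal path, ΔS_gas = nR ln(V₂/V₁) = 3.04 × 8.314 × ln(66.3/24.7) = 25 J/K.
The insulated surroundings exchange no heat, so ΔS_surr = 0 and ΔS_universe = ΔS_gas.

ΔS_universe = 25 J/K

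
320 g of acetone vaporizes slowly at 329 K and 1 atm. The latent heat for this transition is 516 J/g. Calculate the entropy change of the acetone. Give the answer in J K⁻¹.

ΔS = 502 J/K

Heat absorbed by the substance: Q = mL = 320 × 516 = 165120 J.
At constant T, ΔS = Q_rev/T = 165120 / 329 = 502 J/K.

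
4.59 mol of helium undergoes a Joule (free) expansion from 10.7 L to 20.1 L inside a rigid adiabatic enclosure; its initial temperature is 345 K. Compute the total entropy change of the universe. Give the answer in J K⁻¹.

ΔS_universe = 24.1 J/K

No heat is exchanged and no work is done, so the ideal-gas temperature stays constant.
Entropy is a state function; using a reversible isothermal path, ΔS_gas = nR ln(V₂/V₁) = 4.59 × 8.314 × ln(20.1/10.7) = 24.1 J/K.
The insulated surroundings exchange no heat, so ΔS_surr = 0 and ΔS_universe = ΔS_gas.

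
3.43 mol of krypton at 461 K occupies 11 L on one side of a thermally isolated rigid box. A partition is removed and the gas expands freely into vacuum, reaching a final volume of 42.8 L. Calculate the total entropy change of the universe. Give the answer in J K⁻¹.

No heat is exchanged and no work is done, so the ideal-gas temperature stays constant.
Entropy is a state function; using a reversible isothermal path, ΔS_gas = nR ln(V₂/V₁) = 3.43 × 8.314 × ln(42.8/11) = 38.7 J/K.
The insulated surroundings exchange no heat, so ΔS_surr = 0 and ΔS_universe = ΔS_gas.

ΔS_universe = 38.7 J/K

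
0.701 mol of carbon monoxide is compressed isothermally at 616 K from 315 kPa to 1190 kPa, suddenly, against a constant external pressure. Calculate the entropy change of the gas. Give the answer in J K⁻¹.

Entropy is a state function, so ΔS_gas depends only on the end states.
For an isothermal ideal gas ΔS_gas = nR ln(P₁/P₂) = 0.701 × 8.314 × ln(315/1190) = -7.75 J/K.

ΔS_gas = -7.75 J/K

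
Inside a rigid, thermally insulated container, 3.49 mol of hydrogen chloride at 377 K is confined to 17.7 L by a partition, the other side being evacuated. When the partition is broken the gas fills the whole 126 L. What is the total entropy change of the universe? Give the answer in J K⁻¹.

For an ideal gas in free expansion Q = 0 and W = 0, so T is unchanged.
Entropy is a state function; using a reversible isothermal path, ΔS_gas = nR ln(V₂/V₁) = 3.49 × 8.314 × ln(126/17.7) = 56.9 J/K.
The insulated surroundings exchange no heat, so ΔS_surr = 0 and ΔS_universe = ΔS_gas.

ΔS_universe = 56.9 J/K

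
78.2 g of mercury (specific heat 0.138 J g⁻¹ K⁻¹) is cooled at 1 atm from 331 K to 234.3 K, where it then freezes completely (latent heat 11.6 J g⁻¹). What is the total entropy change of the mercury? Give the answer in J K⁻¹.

ΔS = -7.6 J/K

Cooling step: ΔS₁ = m c ln(T_tr/T_i) = 78.2 × 0.138 × ln(234.3/331) = -3.729 J/K.
Phase change: ΔS₂ = −mL/T_tr = −78.2 × 11.6 / 234.3 = -3.872 J/K.
ΔS_total = (-3.729) + (-3.872) = -7.6 J/K.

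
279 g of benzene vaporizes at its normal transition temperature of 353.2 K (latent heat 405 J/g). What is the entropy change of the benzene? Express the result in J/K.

Heat absorbed by the substance: Q = mL = 279 × 405 = 112995 J.
At constant T, ΔS = Q_rev/T = 112995 / 353.2 = 320 J/K.

ΔS = 320 J/K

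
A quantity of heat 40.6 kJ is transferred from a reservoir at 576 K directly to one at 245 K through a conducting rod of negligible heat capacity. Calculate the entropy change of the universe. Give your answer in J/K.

ΔS_hot = −Q/T_H = −40600/576 = -70.49 J/K and ΔS_cold = +Q/T_C = 40600/245 = 165.7 J/K.
ΔS_total = -70.49 + 165.7 = 95.2 J/K, positive as the second law requires.

ΔS_total = 95.2 J/K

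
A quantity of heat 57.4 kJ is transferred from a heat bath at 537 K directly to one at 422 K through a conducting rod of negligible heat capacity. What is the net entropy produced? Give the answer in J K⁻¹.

ΔS_total = 29.1 J/K

ΔS_hot = −Q/T_H = −57400/537 = -106.9 J/K and ΔS_cold = +Q/T_C = 57400/422 = 136 J/K.
ΔS_total = -106.9 + 136 = 29.1 J/K, positive as the second law requires.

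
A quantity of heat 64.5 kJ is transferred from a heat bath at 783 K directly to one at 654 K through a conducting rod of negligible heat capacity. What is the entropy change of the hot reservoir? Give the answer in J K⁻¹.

ΔS_hot = -82.4 J/K

The hot reservoir loses heat Q, so ΔS_hot = −Q/T_H = −64500/783 = -82.4 J/K.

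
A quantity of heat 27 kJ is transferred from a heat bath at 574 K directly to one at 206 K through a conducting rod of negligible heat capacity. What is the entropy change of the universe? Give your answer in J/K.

ΔS_total = 84 J/K

ΔS_hot = −Q/T_H = −27000/574 = -47.038 J/K and ΔS_cold = +Q/T_C = 27000/206 = 131.07 J/K.
ΔS_total = -47.038 + 131.07 = 84 J/K, positive as the second law requires.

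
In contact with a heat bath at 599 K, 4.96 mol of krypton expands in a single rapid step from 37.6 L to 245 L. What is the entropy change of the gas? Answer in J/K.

ΔS_gas = 77.3 J/K

Entropy is a state function, so ΔS_gas depends only on the end states.
For an isothermal ideal gas ΔS_gas = nR ln(V₂/V₁) = 4.96 × 8.314 × ln(245/37.6) = 77.3 J/K.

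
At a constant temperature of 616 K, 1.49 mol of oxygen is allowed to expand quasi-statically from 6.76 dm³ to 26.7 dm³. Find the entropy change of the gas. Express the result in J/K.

For an isothermal ideal gas ΔS_gas = nR ln(V₂/V₁) = 1.49 × 8.314 × ln(26.7/6.76) = 17 J/K.

ΔS_gas = 17 J/K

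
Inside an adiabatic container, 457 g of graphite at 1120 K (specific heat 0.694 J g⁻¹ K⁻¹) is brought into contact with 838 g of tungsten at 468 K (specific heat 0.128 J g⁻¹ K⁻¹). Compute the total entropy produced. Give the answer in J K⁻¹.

ΔS_total = 26.1 J/K

Energy balance: T_f = (m₁c₁T₁ + m₂c₂T₂)/(m₁c₁ + m₂c₂) = 955.22 K.
ΔS₁ = m₁c₁ ln(T_f/T₁) = 317.158 × ln(955.22/1120) = -50.47 J/K.
ΔS₂ = m₂c₂ ln(T_f/T₂) = 107.264 × ln(955.22/468) = 76.53 J/K.
ΔS_total = -50.47 + 76.53 = 26.1 J/K.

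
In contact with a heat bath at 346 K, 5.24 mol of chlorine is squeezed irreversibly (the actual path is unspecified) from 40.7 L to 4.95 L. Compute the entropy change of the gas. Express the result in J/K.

ΔS_gas = -91.8 J/K

Entropy is a state function, so ΔS_gas depends only on the end states.
For an isothermal ideal gas ΔS_gas = nR ln(V₂/V₁) = 5.24 × 8.314 × ln(4.95/40.7) = -91.8 J/K.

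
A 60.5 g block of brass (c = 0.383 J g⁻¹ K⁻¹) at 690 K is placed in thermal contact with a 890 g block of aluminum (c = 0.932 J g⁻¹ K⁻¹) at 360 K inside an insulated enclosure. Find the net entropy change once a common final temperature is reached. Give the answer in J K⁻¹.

ΔS_total = 5.91 J/K

Energy balance: T_f = (m₁c₁T₁ + m₂c₂T₂)/(m₁c₁ + m₂c₂) = 368.97 K.
ΔS₁ = m₁c₁ ln(T_f/T₁) = 23.1715 × ln(368.97/690) = -14.5 J/K.
ΔS₂ = m₂c₂ ln(T_f/T₂) = 829.48 × ln(368.97/360) = 20.41 J/K.
ΔS_total = -14.5 + 20.41 = 5.91 J/K.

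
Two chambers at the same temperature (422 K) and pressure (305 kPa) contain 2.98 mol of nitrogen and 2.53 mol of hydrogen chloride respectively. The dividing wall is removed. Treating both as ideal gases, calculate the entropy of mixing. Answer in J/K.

ΔS_mix = 31.6 J/K

Mole fractions: x_A = 2.98/5.51 = 0.541, x_B = 0.459.
ΔS_mix = −R(n_A ln x_A + n_B ln x_B) = −8.314 × (2.98 ln 0.541 + 2.53 ln 0.459) = 31.6 J/K.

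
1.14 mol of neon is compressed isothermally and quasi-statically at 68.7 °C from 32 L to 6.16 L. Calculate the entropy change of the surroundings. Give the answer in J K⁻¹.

For an isothermal ideal gas ΔS_gas = nR ln(V₂/V₁) = 1.14 × 8.314 × ln(6.16/32) = -15.6 J/K.
The process is reversible, so ΔS_surr = −ΔS_gas = 15.6 J/K and ΔS_universe = 0.

ΔS_surr = 15.6 J/K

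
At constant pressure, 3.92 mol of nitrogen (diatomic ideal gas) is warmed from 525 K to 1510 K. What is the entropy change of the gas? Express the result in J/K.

ΔS = 121 J/K

At constant pressure, ΔS = nC_p ln(T₂/T₁) with C_p = 7R/2 = 29.1 J mol⁻¹ K⁻¹.
ΔS = 3.92 × 29.1 × ln(1510/525) = 121 J/K.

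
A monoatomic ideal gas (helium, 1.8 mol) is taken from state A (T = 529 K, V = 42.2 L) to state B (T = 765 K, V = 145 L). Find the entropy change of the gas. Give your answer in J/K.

ΔS = 26.8 J/K

Entropy is a state function: ΔS = nC_V ln(T₂/T₁) + nR ln(V₂/V₁), with C_V = 3R/2 = 12.47 J mol⁻¹ K⁻¹ for a monoatomic ideal gas.
ΔS = 1.8 × [12.47 × ln(765/529) + 8.314 × ln(145/42.2)] = 26.8 J/K.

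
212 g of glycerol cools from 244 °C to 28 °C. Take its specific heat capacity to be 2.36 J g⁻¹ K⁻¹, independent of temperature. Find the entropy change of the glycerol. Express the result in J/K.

ΔS = -271 J/K

In kelvin: T₁ = 517.15 K, T₂ = 301.15 K. ΔS = ∫dQ_rev/T = m c ln(T₂/T₁) = 212 × 2.36 × ln(301.15/517.15) = -271 J/K.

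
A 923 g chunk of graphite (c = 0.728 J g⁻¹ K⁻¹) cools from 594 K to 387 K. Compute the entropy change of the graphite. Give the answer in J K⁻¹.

ΔS = -288 J/K

ΔS = ∫dQ_rev/T = m c ln(T₂/T₁) = 923 × 0.728 × ln(387/594) = -288 J/K.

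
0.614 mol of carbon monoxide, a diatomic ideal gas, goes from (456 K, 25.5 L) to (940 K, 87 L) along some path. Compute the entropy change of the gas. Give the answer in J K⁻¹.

ΔS = 15.5 J/K

Entropy is a state function: ΔS = nC_V ln(T₂/T₁) + nR ln(V₂/V₁), with C_V = 5R/2 = 20.79 J mol⁻¹ K⁻¹ for a diatomic ideal gas.
ΔS = 0.614 × [20.79 × ln(940/456) + 8.314 × ln(87/25.5)] = 15.5 J/K.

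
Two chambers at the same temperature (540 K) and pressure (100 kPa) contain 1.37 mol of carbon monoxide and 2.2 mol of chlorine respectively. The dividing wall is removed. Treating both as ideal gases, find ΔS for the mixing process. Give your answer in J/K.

Mole fractions: x_A = 1.37/3.57 = 0.384, x_B = 0.616.
ΔS_mix = −R(n_A ln x_A + n_B ln x_B) = −8.314 × (1.37 ln 0.384 + 2.2 ln 0.616) = 19.8 J/K.

ΔS_mix = 19.8 J/K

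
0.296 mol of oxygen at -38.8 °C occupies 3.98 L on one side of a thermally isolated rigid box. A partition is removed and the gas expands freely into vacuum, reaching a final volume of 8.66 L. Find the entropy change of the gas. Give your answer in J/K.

No heat is exchanged and no work is done, so the ideal-gas temperature stays constant.
Entropy is a state function; using a reversible isothermal path, ΔS_gas = nR ln(V₂/V₁) = 0.296 × 8.314 × ln(8.66/3.98) = 1.91 J/K.

ΔS_gas = 1.91 J/K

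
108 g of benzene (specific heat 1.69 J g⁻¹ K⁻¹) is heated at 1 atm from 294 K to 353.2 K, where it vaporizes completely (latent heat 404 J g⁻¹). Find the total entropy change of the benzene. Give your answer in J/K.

Warming step: ΔS₁ = m c ln(T_tr/T_i) = 108 × 1.69 × ln(353.2/294) = 33.48 J/K.
Phase change: ΔS₂ = +mL/T_tr = 108 × 404 / 353.2 = 123.5 J/K.
ΔS_total = (33.48) + (123.5) = 157 J/K.

ΔS = 157 J/K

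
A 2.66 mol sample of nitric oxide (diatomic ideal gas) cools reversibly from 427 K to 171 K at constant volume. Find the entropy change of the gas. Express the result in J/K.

At constant volume, ΔS = nC_V ln(T₂/T₁) with C_V = 5R/2 = 20.79 J mol⁻¹ K⁻¹.
ΔS = 2.66 × 20.79 × ln(171/427) = -50.6 J/K.

ΔS = -50.6 J/K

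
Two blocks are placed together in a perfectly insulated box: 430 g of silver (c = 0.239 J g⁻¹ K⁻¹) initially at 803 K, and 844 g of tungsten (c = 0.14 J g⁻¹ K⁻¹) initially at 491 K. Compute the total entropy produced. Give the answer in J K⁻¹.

Energy balance: T_f = (m₁c₁T₁ + m₂c₂T₂)/(m₁c₁ + m₂c₂) = 636.13 K.
ΔS₁ = m₁c₁ ln(T_f/T₁) = 102.77 × ln(636.13/803) = -23.94 J/K.
ΔS₂ = m₂c₂ ln(T_f/T₂) = 118.16 × ln(636.13/491) = 30.6 J/K.
ΔS_total = -23.94 + 30.6 = 6.66 J/K.

ΔS_total = 6.66 J/K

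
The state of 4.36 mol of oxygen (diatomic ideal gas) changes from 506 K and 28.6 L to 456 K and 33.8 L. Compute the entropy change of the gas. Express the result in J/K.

ΔS = -3.37 J/K

Entropy is a state function: ΔS = nC_V ln(T₂/T₁) + nR ln(V₂/V₁), with C_V = 5R/2 = 20.79 J mol⁻¹ K⁻¹ for a diatomic ideal gas.
ΔS = 4.36 × [20.79 × ln(456/506) + 8.314 × ln(33.8/28.6)] = -3.37 J/K.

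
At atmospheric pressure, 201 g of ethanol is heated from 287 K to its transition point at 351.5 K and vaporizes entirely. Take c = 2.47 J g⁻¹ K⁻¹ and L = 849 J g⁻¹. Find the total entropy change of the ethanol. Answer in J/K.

Warming step: ΔS₁ = m c ln(T_tr/T_i) = 201 × 2.47 × ln(351.5/287) = 100.6 J/K.
Phase change: ΔS₂ = +mL/T_tr = 201 × 849 / 351.5 = 485.5 J/K.
ΔS_total = (100.6) + (485.5) = 586 J/K.

ΔS = 586 J/K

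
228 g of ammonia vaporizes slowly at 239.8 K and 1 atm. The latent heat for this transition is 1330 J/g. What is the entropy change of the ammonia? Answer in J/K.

Heat absorbed by the substance: Q = mL = 228 × 1330 = 303240 J.
At constant T, ΔS = Q_rev/T = 303240 / 239.8 = 1260 J/K.

ΔS = 1260 J/K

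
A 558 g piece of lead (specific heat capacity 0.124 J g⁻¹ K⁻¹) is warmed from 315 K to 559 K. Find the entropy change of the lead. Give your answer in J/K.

ΔS = 39.7 J/K

ΔS = ∫dQ_rev/T = m c ln(T₂/T₁) = 558 × 0.124 × ln(559/315) = 39.7 J/K.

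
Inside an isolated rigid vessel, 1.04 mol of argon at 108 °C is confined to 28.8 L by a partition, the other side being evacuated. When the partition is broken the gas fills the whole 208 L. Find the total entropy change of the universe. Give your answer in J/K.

ΔS_universe = 17.1 J/K

For an ideal gas in free expansion Q = 0 and W = 0, so T is unchanged.
Entropy is a state function; using a reversible isothermal path, ΔS_gas = nR ln(V₂/V₁) = 1.04 × 8.314 × ln(208/28.8) = 17.1 J/K.
The insulated surroundings exchange no heat, so ΔS_surr = 0 and ΔS_universe = ΔS_gas.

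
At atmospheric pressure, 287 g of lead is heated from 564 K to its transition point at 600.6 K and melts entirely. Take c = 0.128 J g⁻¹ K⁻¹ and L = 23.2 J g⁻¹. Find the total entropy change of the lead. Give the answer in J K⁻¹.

Warming step: ΔS₁ = m c ln(T_tr/T_i) = 287 × 0.128 × ln(600.6/564) = 2.31 J/K.
Phase change: ΔS₂ = +mL/T_tr = 287 × 23.2 / 600.6 = 11.09 J/K.
ΔS_total = (2.31) + (11.09) = 13.4 J/K.

ΔS = 13.4 J/K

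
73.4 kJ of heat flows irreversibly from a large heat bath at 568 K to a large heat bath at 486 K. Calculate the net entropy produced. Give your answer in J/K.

ΔS_hot = −Q/T_H = −73400/568 = -129.2 J/K and ΔS_cold = +Q/T_C = 73400/486 = 151 J/K.
ΔS_total = -129.2 + 151 = 21.8 J/K, positive as the second law requires.

ΔS_total = 21.8 J/K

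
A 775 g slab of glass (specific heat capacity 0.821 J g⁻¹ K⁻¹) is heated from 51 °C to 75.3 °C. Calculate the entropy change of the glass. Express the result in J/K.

In kelvin: T₁ = 324.15 K, T₂ = 348.45 K. ΔS = ∫dQ_rev/T = m c ln(T₂/T₁) = 775 × 0.821 × ln(348.45/324.15) = 46 J/K.

ΔS = 46 J/K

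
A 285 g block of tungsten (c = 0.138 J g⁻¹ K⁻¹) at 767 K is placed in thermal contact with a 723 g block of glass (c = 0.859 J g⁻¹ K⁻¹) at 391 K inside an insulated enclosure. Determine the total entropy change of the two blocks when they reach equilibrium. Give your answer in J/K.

Energy balance: T_f = (m₁c₁T₁ + m₂c₂T₂)/(m₁c₁ + m₂c₂) = 413.39 K.
ΔS₁ = m₁c₁ ln(T_f/T₁) = 39.33 × ln(413.39/767) = -24.31 J/K.
ΔS₂ = m₂c₂ ln(T_f/T₂) = 621.057 × ln(413.39/391) = 34.59 J/K.
ΔS_total = -24.31 + 34.59 = 10.3 J/K.

ΔS_total = 10.3 J/K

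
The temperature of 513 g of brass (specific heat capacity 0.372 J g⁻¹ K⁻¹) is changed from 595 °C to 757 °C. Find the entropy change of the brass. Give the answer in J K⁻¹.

ΔS = 32.7 J/K

In kelvin: T₁ = 868.15 K, T₂ = 1030.15 K. ΔS = ∫dQ_rev/T = m c ln(T₂/T₁) = 513 × 0.372 × ln(1030.15/868.15) = 32.7 J/K.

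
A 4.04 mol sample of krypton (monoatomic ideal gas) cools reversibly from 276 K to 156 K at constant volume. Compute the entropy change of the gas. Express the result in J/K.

At constant volume, ΔS = nC_V ln(T₂/T₁) with C_V = 3R/2 = 12.47 J mol⁻¹ K⁻¹.
ΔS = 4.04 × 12.47 × ln(156/276) = -28.7 J/K.

ΔS = -28.7 J/K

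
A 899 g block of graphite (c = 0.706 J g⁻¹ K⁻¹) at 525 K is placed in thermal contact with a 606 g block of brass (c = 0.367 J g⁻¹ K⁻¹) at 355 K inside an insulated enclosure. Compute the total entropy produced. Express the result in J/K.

Energy balance: T_f = (m₁c₁T₁ + m₂c₂T₂)/(m₁c₁ + m₂c₂) = 480.89 K.
ΔS₁ = m₁c₁ ln(T_f/T₁) = 634.694 × ln(480.89/525) = -55.7 J/K.
ΔS₂ = m₂c₂ ln(T_f/T₂) = 222.402 × ln(480.89/355) = 67.5 J/K.
ΔS_total = -55.7 + 67.5 = 11.8 J/K.

ΔS_total = 11.8 J/K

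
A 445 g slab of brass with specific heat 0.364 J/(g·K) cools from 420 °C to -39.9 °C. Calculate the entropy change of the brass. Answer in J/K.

In kelvin: T₁ = 693.15 K, T₂ = 233.25 K. ΔS = ∫dQ_rev/T = m c ln(T₂/T₁) = 445 × 0.364 × ln(233.25/693.15) = -176 J/K.

ΔS = -176 J/K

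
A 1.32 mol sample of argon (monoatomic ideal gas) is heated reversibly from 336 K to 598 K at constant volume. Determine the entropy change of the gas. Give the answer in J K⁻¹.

ΔS = 9.49 J/K

At constant volume, ΔS = nC_V ln(T₂/T₁) with C_V = 3R/2 = 12.47 J mol⁻¹ K⁻¹.
ΔS = 1.32 × 12.47 × ln(598/336) = 9.49 J/K.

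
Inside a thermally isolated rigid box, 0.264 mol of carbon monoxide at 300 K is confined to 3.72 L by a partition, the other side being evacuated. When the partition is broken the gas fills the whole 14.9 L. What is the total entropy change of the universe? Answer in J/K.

No heat is exchanged and no work is done, so the ideal-gas temperature stays constant.
Entropy is a state function; using a reversible isothermal path, ΔS_gas = nR ln(V₂/V₁) = 0.264 × 8.314 × ln(14.9/3.72) = 3.05 J/K.
The insulated surroundings exchange no heat, so ΔS_surr = 0 and ΔS_universe = ΔS_gas.

ΔS_universe = 3.05 J/K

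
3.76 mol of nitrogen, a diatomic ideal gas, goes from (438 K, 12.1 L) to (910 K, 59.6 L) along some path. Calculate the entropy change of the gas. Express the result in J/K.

Entropy is a state function: ΔS = nC_V ln(T₂/T₁) + nR ln(V₂/V₁), with C_V = 5R/2 = 20.79 J mol⁻¹ K⁻¹ for a diatomic ideal gas.
ΔS = 3.76 × [20.79 × ln(910/438) + 8.314 × ln(59.6/12.1)] = 107 J/K.

ΔS = 107 J/K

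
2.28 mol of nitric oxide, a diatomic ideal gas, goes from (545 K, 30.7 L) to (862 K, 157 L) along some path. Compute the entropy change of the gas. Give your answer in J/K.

ΔS = 52.7 J/K

Entropy is a state function: ΔS = nC_V ln(T₂/T₁) + nR ln(V₂/V₁), with C_V = 5R/2 = 20.79 J mol⁻¹ K⁻¹ for a diatomic ideal gas.
ΔS = 2.28 × [20.79 × ln(862/545) + 8.314 × ln(157/30.7)] = 52.7 J/K.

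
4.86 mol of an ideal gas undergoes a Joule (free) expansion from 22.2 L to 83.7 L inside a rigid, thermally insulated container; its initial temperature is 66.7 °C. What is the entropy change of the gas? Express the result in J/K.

ΔS_gas = 53.6 J/K

No heat is exchanged and no work is done, so the ideal-gas temperature stays constant.
Entropy is a state function; using a reversible isothermal path, ΔS_gas = nR ln(V₂/V₁) = 4.86 × 8.314 × ln(83.7/22.2) = 53.6 J/K.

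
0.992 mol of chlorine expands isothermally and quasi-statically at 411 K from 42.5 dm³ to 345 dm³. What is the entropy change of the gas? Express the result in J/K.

ΔS_gas = 17.3 J/K

For an isothermal ideal gas ΔS_gas = nR ln(V₂/V₁) = 0.992 × 8.314 × ln(345/42.5) = 17.3 J/K.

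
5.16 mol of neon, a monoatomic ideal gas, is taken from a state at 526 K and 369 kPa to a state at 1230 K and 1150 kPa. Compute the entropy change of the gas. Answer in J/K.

ΔS = nC_p ln(T₂/T₁) − nR ln(P₂/P₁), with C_p = 5R/2 = 20.79 J mol⁻¹ K⁻¹ for a monoatomic ideal gas.
ΔS = 5.16 × [20.79 × ln(1230/526) − 8.314 × ln(1150/369)] = 42.3 J/K.

ΔS = 42.3 J/K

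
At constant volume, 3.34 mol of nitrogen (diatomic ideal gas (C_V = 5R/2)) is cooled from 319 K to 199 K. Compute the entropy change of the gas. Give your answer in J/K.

At constant volume, ΔS = nC_V ln(T₂/T₁) with C_V = 5R/2 = 20.79 J mol⁻¹ K⁻¹.
ΔS = 3.34 × 20.79 × ln(199/319) = -32.8 J/K.

ΔS = -32.8 J/K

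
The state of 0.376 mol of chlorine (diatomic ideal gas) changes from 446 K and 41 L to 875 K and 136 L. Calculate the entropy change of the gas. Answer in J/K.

ΔS = 9.02 J/K

Entropy is a state function: ΔS = nC_V ln(T₂/T₁) + nR ln(V₂/V₁), with C_V = 5R/2 = 20.79 J mol⁻¹ K⁻¹ for a diatomic ideal gas.
ΔS = 0.376 × [20.79 × ln(875/446) + 8.314 × ln(136/41)] = 9.02 J/K.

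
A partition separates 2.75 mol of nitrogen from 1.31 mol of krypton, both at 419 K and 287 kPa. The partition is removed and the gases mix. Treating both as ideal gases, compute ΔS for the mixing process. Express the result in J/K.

ΔS_mix = 21.2 J/K

Mole fractions: x_A = 2.75/4.06 = 0.677, x_B = 0.323.
ΔS_mix = −R(n_A ln x_A + n_B ln x_B) = −8.314 × (2.75 ln 0.677 + 1.31 ln 0.323) = 21.2 J/K.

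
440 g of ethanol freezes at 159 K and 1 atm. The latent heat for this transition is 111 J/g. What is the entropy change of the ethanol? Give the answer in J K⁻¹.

ΔS = -307 J/K

Heat released by the substance: Q = −mL = −440 × 111 = −48840 J.
At constant T, ΔS = Q_rev/T = −48840 / 159 = -307 J/K.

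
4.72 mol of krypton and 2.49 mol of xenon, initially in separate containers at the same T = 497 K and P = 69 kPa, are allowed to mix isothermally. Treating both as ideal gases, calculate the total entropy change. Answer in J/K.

ΔS_mix = 38.6 J/K

Mole fractions: x_A = 4.72/7.21 = 0.655, x_B = 0.345.
ΔS_mix = −R(n_A ln x_A + n_B ln x_B) = −8.314 × (4.72 ln 0.655 + 2.49 ln 0.345) = 38.6 J/K.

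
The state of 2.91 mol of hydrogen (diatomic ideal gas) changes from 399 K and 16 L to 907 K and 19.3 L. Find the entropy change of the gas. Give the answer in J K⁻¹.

Entropy is a state function: ΔS = nC_V ln(T₂/T₁) + nR ln(V₂/V₁), with C_V = 5R/2 = 20.79 J mol⁻¹ K⁻¹ for a diatomic ideal gas.
ΔS = 2.91 × [20.79 × ln(907/399) + 8.314 × ln(19.3/16)] = 54.2 J/K.

ΔS = 54.2 J/K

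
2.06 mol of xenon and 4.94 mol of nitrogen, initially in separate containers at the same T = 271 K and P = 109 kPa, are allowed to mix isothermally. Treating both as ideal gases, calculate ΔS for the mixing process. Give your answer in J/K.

ΔS_mix = 35.3 J/K

Mole fractions: x_A = 2.06/7 = 0.294, x_B = 0.706.
ΔS_mix = −R(n_A ln x_A + n_B ln x_B) = −8.314 × (2.06 ln 0.294 + 4.94 ln 0.706) = 35.3 J/K.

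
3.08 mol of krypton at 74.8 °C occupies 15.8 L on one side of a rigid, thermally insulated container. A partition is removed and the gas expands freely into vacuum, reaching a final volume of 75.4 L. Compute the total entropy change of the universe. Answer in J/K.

For an ideal gas in free expansion Q = 0 and W = 0, so T is unchanged.
Entropy is a state function; using a reversible isothermal path, ΔS_gas = nR ln(V₂/V₁) = 3.08 × 8.314 × ln(75.4/15.8) = 40 J/K.
The insulated surroundings exchange no heat, so ΔS_surr = 0 and ΔS_universe = ΔS_gas.

ΔS_universe = 40 J/K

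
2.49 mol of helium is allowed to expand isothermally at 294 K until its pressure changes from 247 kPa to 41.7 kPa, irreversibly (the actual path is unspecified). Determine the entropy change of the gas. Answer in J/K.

ΔS_gas = 36.8 J/K

Entropy is a state function, so ΔS_gas depends only on the end states.
For an isothermal ideal gas ΔS_gas = nR ln(P₁/P₂) = 2.49 × 8.314 × ln(247/41.7) = 36.8 J/K.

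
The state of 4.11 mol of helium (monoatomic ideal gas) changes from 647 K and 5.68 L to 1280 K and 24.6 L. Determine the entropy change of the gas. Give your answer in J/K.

Entropy is a state function: ΔS = nC_V ln(T₂/T₁) + nR ln(V₂/V₁), with C_V = 3R/2 = 12.47 J mol⁻¹ K⁻¹ for a monoatomic ideal gas.
ΔS = 4.11 × [12.47 × ln(1280/647) + 8.314 × ln(24.6/5.68)] = 85.1 J/K.

ΔS = 85.1 J/K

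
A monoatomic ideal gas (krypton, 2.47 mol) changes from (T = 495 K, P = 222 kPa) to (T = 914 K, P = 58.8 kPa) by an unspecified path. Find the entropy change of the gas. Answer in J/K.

ΔS = 58.8 J/K

ΔS = nC_p ln(T₂/T₁) − nR ln(P₂/P₁), with C_p = 5R/2 = 20.79 J mol⁻¹ K⁻¹ for a monoatomic ideal gas.
ΔS = 2.47 × [20.79 × ln(914/495) − 8.314 × ln(58.8/222)] = 58.8 J/K.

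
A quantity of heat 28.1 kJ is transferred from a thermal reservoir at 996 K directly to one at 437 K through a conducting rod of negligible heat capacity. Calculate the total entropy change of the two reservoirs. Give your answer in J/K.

ΔS_total = 36.1 J/K

ΔS_hot = −Q/T_H = −28100/996 = -28.21 J/K and ΔS_cold = +Q/T_C = 28100/437 = 64.3 J/K.
ΔS_total = -28.21 + 64.3 = 36.1 J/K, positive as the second law requires.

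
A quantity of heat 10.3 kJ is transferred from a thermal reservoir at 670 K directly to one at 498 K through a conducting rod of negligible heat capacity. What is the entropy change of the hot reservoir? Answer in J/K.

The hot reservoir loses heat Q, so ΔS_hot = −Q/T_H = −10300/670 = -15.4 J/K.

ΔS_hot = -15.4 J/K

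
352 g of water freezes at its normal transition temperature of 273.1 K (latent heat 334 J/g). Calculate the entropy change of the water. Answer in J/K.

ΔS = -430 J/K

Heat released by the substance: Q = −mL = −352 × 334 = −117568 J.
At constant T, ΔS = Q_rev/T = −117568 / 273.1 = -430 J/K.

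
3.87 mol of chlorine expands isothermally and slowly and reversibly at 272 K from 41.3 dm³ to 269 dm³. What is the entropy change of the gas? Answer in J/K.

For an isothermal ideal gas ΔS_gas = nR ln(V₂/V₁) = 3.87 × 8.314 × ln(269/41.3) = 60.3 J/K.

ΔS_gas = 60.3 J/K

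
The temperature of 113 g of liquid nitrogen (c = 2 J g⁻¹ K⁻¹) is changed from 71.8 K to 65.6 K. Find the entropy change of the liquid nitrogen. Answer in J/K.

ΔS = ∫dQ_rev/T = m c ln(T₂/T₁) = 113 × 2 × ln(65.6/71.8) = -20.4 J/K.

ΔS = -20.4 J/K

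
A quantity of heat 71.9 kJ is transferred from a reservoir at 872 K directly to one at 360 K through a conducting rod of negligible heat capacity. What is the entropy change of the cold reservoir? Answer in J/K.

ΔS_cold = 200 J/K

The cold reservoir gains heat Q, so ΔS_cold = +Q/T_C = 71900/360 = 200 J/K.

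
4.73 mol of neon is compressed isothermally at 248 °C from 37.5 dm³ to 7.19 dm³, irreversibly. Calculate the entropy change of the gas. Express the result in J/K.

Entropy is a state function, so ΔS_gas depends only on the end states.
For an isothermal ideal gas ΔS_gas = nR ln(V₂/V₁) = 4.73 × 8.314 × ln(7.19/37.5) = -65 J/K.

ΔS_gas = -65 J/K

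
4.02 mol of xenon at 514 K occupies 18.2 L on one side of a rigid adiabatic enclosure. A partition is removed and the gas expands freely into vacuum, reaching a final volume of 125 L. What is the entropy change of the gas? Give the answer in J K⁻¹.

For an ideal gas in free expansion Q = 0 and W = 0, so T is unchanged.
Entropy is a state function; using a reversible isothermal path, ΔS_gas = nR ln(V₂/V₁) = 4.02 × 8.314 × ln(125/18.2) = 64.4 J/K.

ΔS_gas = 64.4 J/K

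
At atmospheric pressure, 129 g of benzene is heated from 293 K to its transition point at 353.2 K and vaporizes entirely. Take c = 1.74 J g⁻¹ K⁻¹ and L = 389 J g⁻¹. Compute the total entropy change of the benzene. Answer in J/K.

Warming step: ΔS₁ = m c ln(T_tr/T_i) = 129 × 1.74 × ln(353.2/293) = 41.94 J/K.
Phase change: ΔS₂ = +mL/T_tr = 129 × 389 / 353.2 = 142.1 J/K.
ΔS_total = (41.94) + (142.1) = 184 J/K.

ΔS = 184 J/K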